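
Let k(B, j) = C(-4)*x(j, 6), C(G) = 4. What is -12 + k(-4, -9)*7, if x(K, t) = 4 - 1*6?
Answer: -68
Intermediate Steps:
x(K, t) = -2 (x(K, t) = 4 - 6 = -2)
k(B, j) = -8 (k(B, j) = 4*(-2) = -8)
-12 + k(-4, -9)*7 = -12 - 8*7 = -12 - 56 = -68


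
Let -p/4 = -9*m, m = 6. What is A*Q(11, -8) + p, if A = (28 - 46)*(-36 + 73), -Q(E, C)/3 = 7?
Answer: 14202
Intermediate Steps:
Q(E, C) = -21 (Q(E, C) = -3*7 = -21)
A = -666 (A = -18*37 = -666)
p = 216 (p = -(-36)*6 = -4*(-54) = 216)
A*Q(11, -8) + p = -666*(-21) + 216 = 13986 + 216 = 14202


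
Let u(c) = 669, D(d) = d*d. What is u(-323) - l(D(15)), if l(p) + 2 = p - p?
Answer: 671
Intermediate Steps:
D(d) = d²
l(p) = -2 (l(p) = -2 + (p - p) = -2 + 0 = -2)
u(-323) - l(D(15)) = 669 - 1*(-2) = 669 + 2 = 671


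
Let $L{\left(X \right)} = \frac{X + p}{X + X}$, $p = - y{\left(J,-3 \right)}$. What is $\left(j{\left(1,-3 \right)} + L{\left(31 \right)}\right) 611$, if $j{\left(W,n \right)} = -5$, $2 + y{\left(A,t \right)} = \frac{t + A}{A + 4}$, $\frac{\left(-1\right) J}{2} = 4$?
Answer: $- \frac{683709}{248} \approx -2756.9$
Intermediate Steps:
$J = -8$ ($J = \left(-2\right) 4 = -8$)
$y{\left(A,t \right)} = -2 + \frac{A + t}{4 + A}$ ($y{\left(A,t \right)} = -2 + \frac{t + A}{A + 4} = -2 + \frac{A + t}{4 + A}$)
$p = - \frac{3}{4}$ ($p = - \frac{-8 - 3 - -8}{4 - 8} = - \frac{-8 - 3 + 8}{-4} = - \frac{\left(-1\right) \left(-3\right)}{4} = \left(-1\right) \frac{3}{4} = - \frac{3}{4} \approx -0.75$)
$L{\left(X \right)} = \frac{- \frac{3}{4} + X}{2 X}$ ($L{\left(X \right)} = \frac{X - \frac{3}{4}}{X + X} = \frac{- \frac{3}{4} + X}{2 X}$)
$\left(j{\left(1,-3 \right)} + L{\left(31 \right)}\right) 611 = \left(-5 + \frac{-3 + 4 \cdot 31}{8 \cdot 31}\right) 611 = \left(-5 + \frac{1}{8} \cdot \frac{1}{31} \left(-3 + 124\right)\right) 611 = \left(-5 + \frac{1}{8} \cdot \frac{1}{31} \cdot 121\right) 611 = \left(-5 + \frac{121}{248}\right) 611 = \left(- \frac{1119}{248}\right) 611 = - \frac{683709}{248}$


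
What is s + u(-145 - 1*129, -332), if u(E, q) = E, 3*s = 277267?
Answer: 276445/3 ≈ 92148.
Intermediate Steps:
s = 277267/3 (s = (⅓)*277267 = 277267/3 ≈ 92422.)
s + u(-145 - 1*129, -332) = 277267/3 + (-145 - 1*129) = 277267/3 + (-145 - 129) = 277267/3 - 274 = 276445/3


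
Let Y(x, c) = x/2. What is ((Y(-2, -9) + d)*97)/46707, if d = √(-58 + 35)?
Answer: -97/46707 + 97*I*√23/46707 ≈ -0.0020768 + 0.0099599*I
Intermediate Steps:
Y(x, c) = x/2 (Y(x, c) = x*(½) = x/2)
d = I*√23 (d = √(-23) = I*√23 ≈ 4.7958*I)
((Y(-2, -9) + d)*97)/46707 = (((½)*(-2) + I*√23)*97)/46707 = ((-1 + I*√23)*97)*(1/46707) = (-97 + 97*I*√23)*(1/46707) = -97/46707 + 97*I*√23/46707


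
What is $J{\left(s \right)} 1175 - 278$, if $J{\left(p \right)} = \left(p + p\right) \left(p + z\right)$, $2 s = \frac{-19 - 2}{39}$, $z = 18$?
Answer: $- \frac{3885689}{338} \approx -11496.0$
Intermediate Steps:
$s = - \frac{7}{26}$ ($s = \frac{\left(-19 - 2\right) \frac{1}{39}}{2} = \frac{\left(-21\right) \frac{1}{39}}{2} = \frac{1}{2} \left(- \frac{7}{13}\right) = - \frac{7}{26} \approx -0.26923$)
$J{\left(p \right)} = 2 p \left(18 + p\right)$ ($J{\left(p \right)} = \left(p + p\right) \left(p + 18\right) = 2 p \left(18 + p\right)$)
$J{\left(s \right)} 1175 - 278 = 2 \left(- \frac{7}{26}\right) \left(18 - \frac{7}{26}\right) 1175 - 278 = 2 \left(- \frac{7}{26}\right) \frac{461}{26} \cdot 1175 - 278 = \left(- \frac{3227}{338}\right) 1175 - 278 = - \frac{3791725}{338} - 278 = - \frac{3885689}{338}$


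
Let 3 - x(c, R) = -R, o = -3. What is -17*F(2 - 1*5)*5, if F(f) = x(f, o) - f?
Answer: -255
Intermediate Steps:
x(c, R) = 3 + R (x(c, R) = 3 - (-1)*R = 3 + R)
F(f) = -f (F(f) = (3 - 3) - f = 0 - f = -f)
-17*F(2 - 1*5)*5 = -(-17)*(2 - 1*5)*5 = -(-17)*(2 - 5)*5 = -(-17)*(-3)*5 = -17*3*5 = -51*5 = -255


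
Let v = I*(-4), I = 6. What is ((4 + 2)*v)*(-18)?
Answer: 2592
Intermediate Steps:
v = -24 (v = 6*(-4) = -24)
((4 + 2)*v)*(-18) = ((4 + 2)*(-24))*(-18) = (6*(-24))*(-18) = -144*(-18) = 2592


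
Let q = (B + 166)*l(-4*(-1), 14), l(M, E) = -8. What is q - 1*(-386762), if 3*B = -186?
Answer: 385930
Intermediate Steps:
B = -62 (B = (⅓)*(-186) = -62)
q = -832 (q = (-62 + 166)*(-8) = 104*(-8) = -832)
q - 1*(-386762) = -832 - 1*(-386762) = -832 + 386762 = 385930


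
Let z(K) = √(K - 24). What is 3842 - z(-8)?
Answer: 3842 - 4*I*√2 ≈ 3842.0 - 5.6569*I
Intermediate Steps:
z(K) = √(-24 + K)
3842 - z(-8) = 3842 - √(-24 - 8) = 3842 - √(-32) = 3842 - 4*I*√2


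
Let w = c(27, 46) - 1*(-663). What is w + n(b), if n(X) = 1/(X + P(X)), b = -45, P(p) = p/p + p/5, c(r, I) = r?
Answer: 36569/53 ≈ 689.98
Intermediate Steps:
P(p) = 1 + p/5 (P(p) = 1 + p*(⅕) = 1 + p/5)
n(X) = 1/(1 + 6*X/5) (n(X) = 1/(X + (1 + X/5)) = 1/(1 + 6*X/5))
w = 690 (w = 27 - 1*(-663) = 27 + 663 = 690)
w + n(b) = 690 + 5/(5 + 6*(-45)) = 690 + 5/(5 - 270) = 690 + 5/(-265) = 690 + 5*(-1/265) = 690 - 1/53 = 36569/53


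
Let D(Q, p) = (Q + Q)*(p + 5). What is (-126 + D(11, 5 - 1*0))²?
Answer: 8836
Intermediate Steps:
D(Q, p) = 2*Q*(5 + p) (D(Q, p) = (2*Q)*(5 + p) = 2*Q*(5 + p))
(-126 + D(11, 5 - 1*0))² = (-126 + 2*11*(5 + (5 - 1*0)))² = (-126 + 2*11*(5 + (5 + 0)))² = (-126 + 2*11*(5 + 5))² = (-126 + 2*11*10)² = (-126 + 220)² = 94² = 8836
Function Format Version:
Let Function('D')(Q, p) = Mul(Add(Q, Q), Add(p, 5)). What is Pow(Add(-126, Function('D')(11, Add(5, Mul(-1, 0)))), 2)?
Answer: 8836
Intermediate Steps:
Function('D')(Q, p) = Mul(2, Q, Add(5, p)) (Function('D')(Q, p) = Mul(Mul(2, Q), Add(5, p)) = Mul(2, Q, Add(5, p)))
Pow(Add(-126, Function('D')(11, Add(5, Mul(-1, 0)))), 2) = Pow(Add(-126, Mul(2, 11, Add(5, Add(5, Mul(-1, 0))))), 2) = Pow(Add(-126, Mul(2, 11, Add(5, Add(5, 0)))), 2) = Pow(Add(-126, Mul(2, 11, Add(5, 5))), 2) = Pow(Add(-126, Mul(2, 11, 10)), 2) = Pow(Add(-126, 220), 2) = Pow(94, 2) = 8836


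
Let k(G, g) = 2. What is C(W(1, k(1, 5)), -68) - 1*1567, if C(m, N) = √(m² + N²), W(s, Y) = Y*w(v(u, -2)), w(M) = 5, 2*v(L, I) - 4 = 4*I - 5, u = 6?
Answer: -1567 + 2*√1181 ≈ -1498.3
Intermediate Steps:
v(L, I) = -½ + 2*I (v(L, I) = 2 + (4*I - 5)/2 = 2 + (-5 + 4*I)/2 = 2 + (-5/2 + 2*I) = -½ + 2*I)
W(s, Y) = 5*Y (W(s, Y) = Y*5 = 5*Y)
C(m, N) = √(N² + m²)
C(W(1, k(1, 5)), -68) - 1*1567 = √((-68)² + (5*2)²) - 1*1567 = √(4624 + 10²) - 1567 = √(4624 + 100) - 1567 = √4724 - 1567 = 2*√1181 - 1567 = -1567 + 2*√1181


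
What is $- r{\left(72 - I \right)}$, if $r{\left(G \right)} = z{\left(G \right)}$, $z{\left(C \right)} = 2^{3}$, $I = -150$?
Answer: $-8$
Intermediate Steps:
$z{\left(C \right)} = 8$
$r{\left(G \right)} = 8$
$- r{\left(72 - I \right)} = \left(-1\right) 8 = -8$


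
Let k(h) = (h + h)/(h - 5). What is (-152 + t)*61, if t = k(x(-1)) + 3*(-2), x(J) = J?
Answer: -28853/3 ≈ -9617.7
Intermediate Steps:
k(h) = 2*h/(-5 + h) (k(h) = (2*h)/(-5 + h) = 2*h/(-5 + h))
t = -17/3 (t = 2*(-1)/(-5 - 1) + 3*(-2) = 2*(-1)/(-6) - 6 = 2*(-1)*(-⅙) - 6 = ⅓ - 6 = -17/3 ≈ -5.6667)
(-152 + t)*61 = (-152 - 17/3)*61 = -473/3*61 = -28853/3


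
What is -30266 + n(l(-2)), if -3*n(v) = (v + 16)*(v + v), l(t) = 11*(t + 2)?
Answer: -30266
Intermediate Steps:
l(t) = 22 + 11*t (l(t) = 11*(2 + t) = 22 + 11*t)
n(v) = -2*v*(16 + v)/3 (n(v) = -(v + 16)*(v + v)/3 = -(16 + v)*2*v/3 = -2*v*(16 + v)/3)
-30266 + n(l(-2)) = -30266 - 2*(22 + 11*(-2))*(16 + (22 + 11*(-2)))/3 = -30266 - 2*(22 - 22)*(16 + (22 - 22))/3 = -30266 - ⅔*0*(16 + 0) = -30266 - ⅔*0*16 = -30266 + 0 = -30266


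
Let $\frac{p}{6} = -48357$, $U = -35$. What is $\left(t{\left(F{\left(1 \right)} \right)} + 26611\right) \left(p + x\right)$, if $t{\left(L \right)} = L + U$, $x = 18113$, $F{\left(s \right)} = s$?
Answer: $-7229714733$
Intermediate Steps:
$p = -290142$ ($p = 6 \left(-48357\right) = -290142$)
$t{\left(L \right)} = -35 + L$ ($t{\left(L \right)} = L - 35 = -35 + L$)
$\left(t{\left(F{\left(1 \right)} \right)} + 26611\right) \left(p + x\right) = \left(\left(-35 + 1\right) + 26611\right) \left(-290142 + 18113\right) = \left(-34 + 26611\right) \left(-272029\right) = 26577 \left(-272029\right) = -7229714733$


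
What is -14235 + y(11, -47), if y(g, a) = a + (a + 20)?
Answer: -14309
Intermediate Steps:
y(g, a) = 20 + 2*a (y(g, a) = a + (20 + a) = 20 + 2*a)
-14235 + y(11, -47) = -14235 + (20 + 2*(-47)) = -14235 + (20 - 94) = -14235 - 74 = -14309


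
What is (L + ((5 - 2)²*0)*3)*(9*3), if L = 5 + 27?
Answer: 864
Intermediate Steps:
L = 32
(L + ((5 - 2)²*0)*3)*(9*3) = (32 + ((5 - 2)²*0)*3)*(9*3) = (32 + (3²*0)*3)*27 = (32 + (9*0)*3)*27 = (32 + 0*3)*27 = (32 + 0)*27 = 32*27 = 864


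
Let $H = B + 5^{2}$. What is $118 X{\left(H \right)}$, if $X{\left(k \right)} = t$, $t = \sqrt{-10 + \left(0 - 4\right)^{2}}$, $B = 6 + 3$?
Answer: $118 \sqrt{6} \approx 289.04$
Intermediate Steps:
$B = 9$
$H = 34$ ($H = 9 + 5^{2} = 9 + 25 = 34$)
$t = \sqrt{6}$ ($t = \sqrt{-10 + \left(-4\right)^{2}} = \sqrt{-10 + 16} = \sqrt{6} \approx 2.4495$)
$X{\left(k \right)} = \sqrt{6}$
$118 X{\left(H \right)} = 118 \sqrt{6}$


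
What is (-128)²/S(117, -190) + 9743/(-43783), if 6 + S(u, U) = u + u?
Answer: 178779817/2495631 ≈ 71.637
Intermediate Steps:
S(u, U) = -6 + 2*u (S(u, U) = -6 + (u + u) = -6 + 2*u)
(-128)²/S(117, -190) + 9743/(-43783) = (-128)²/(-6 + 2*117) + 9743/(-43783) = 16384/(-6 + 234) + 9743*(-1/43783) = 16384/228 - 9743/43783 = 16384*(1/228) - 9743/43783 = 4096/57 - 9743/43783 = 178779817/2495631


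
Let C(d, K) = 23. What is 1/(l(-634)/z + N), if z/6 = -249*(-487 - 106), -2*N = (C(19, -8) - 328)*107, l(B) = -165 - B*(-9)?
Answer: 147657/2409392119 ≈ 6.1284e-5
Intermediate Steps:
l(B) = -165 + 9*B (l(B) = -165 - (-9)*B = -165 + 9*B)
N = 32635/2 (N = -(23 - 328)*107/2 = -(-305)*107/2 = -1/2*(-32635) = 32635/2 ≈ 16318.)
z = 885942 (z = 6*(-249*(-487 - 106)) = 6*(-249*(-593)) = 6*147657 = 885942)
1/(l(-634)/z + N) = 1/((-165 + 9*(-634))/885942 + 32635/2) = 1/((-165 - 5706)*(1/885942) + 32635/2) = 1/(-5871*1/885942 + 32635/2) = 1/(-1957/295314 + 32635/2) = 1/(2409392119/147657) = 147657/2409392119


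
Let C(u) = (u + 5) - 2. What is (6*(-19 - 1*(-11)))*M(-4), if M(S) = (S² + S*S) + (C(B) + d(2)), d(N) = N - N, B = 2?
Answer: -1776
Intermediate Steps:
d(N) = 0
C(u) = 3 + u (C(u) = (5 + u) - 2 = 3 + u)
M(S) = 5 + 2*S² (M(S) = (S² + S*S) + ((3 + 2) + 0) = (S² + S²) + (5 + 0) = 2*S² + 5 = 5 + 2*S²)
(6*(-19 - 1*(-11)))*M(-4) = (6*(-19 - 1*(-11)))*(5 + 2*(-4)²) = (6*(-19 + 11))*(5 + 2*16) = (6*(-8))*(5 + 32) = -48*37 = -1776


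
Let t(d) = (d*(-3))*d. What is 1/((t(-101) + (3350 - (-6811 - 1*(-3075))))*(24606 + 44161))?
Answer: -1/1617193539 ≈ -6.1836e-10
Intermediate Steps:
t(d) = -3*d² (t(d) = (-3*d)*d = -3*d²)
1/((t(-101) + (3350 - (-6811 - 1*(-3075))))*(24606 + 44161)) = 1/((-3*(-101)² + (3350 - (-6811 - 1*(-3075))))*(24606 + 44161)) = 1/((-3*10201 + (3350 - (-6811 + 3075)))*68767) = 1/((-30603 + (3350 - 1*(-3736)))*68767) = 1/((-30603 + (3350 + 3736))*68767) = 1/((-30603 + 7086)*68767) = 1/(-23517*68767) = 1/(-1617193539) = -1/1617193539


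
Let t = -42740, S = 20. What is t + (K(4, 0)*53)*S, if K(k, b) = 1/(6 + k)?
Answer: -42634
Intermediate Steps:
t + (K(4, 0)*53)*S = -42740 + (53/(6 + 4))*20 = -42740 + (53/10)*20 = -42740 + 106 = -42634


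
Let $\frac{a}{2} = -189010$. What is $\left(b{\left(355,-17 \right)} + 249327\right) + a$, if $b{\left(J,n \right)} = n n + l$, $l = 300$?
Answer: $-128104$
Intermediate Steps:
$a = -378020$ ($a = 2 \left(-189010\right) = -378020$)
$b{\left(J,n \right)} = 300 + n^{2}$ ($b{\left(J,n \right)} = n n + 300 = n^{2} + 300 = 300 + n^{2}$)
$\left(b{\left(355,-17 \right)} + 249327\right) + a = \left(\left(300 + \left(-17\right)^{2}\right) + 249327\right) - 378020 = \left(\left(300 + 289\right) + 249327\right) - 378020 = \left(589 + 249327\right) - 378020 = 249916 - 378020 = -128104$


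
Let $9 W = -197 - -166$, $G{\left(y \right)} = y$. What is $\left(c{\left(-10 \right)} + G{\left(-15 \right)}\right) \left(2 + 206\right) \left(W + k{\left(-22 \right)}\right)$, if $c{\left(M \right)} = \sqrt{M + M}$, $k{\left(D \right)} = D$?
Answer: $\frac{238160}{3} - \frac{95264 i \sqrt{5}}{9} \approx 79387.0 - 23669.0 i$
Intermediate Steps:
$c{\left(M \right)} = \sqrt{2} \sqrt{M}$ ($c{\left(M \right)} = \sqrt{2 M} = \sqrt{2} \sqrt{M}$)
$W = - \frac{31}{9}$ ($W = \frac{-197 - -166}{9} = \frac{-197 + 166}{9} = \frac{1}{9} \left(-31\right) = - \frac{31}{9} \approx -3.4444$)
$\left(c{\left(-10 \right)} + G{\left(-15 \right)}\right) \left(2 + 206\right) \left(W + k{\left(-22 \right)}\right) = \left(\sqrt{2} \sqrt{-10} - 15\right) \left(2 + 206\right) \left(- \frac{31}{9} - 22\right) = \left(\sqrt{2} i \sqrt{10} - 15\right) 208 \left(- \frac{229}{9}\right) = \left(2 i \sqrt{5} - 15\right) 208 \left(- \frac{229}{9}\right) = \left(-15 + 2 i \sqrt{5}\right) 208 \left(- \frac{229}{9}\right) = \left(-3120 + 416 i \sqrt{5}\right) \left(- \frac{229}{9}\right) = \frac{238160}{3} - \frac{95264 i \sqrt{5}}{9}$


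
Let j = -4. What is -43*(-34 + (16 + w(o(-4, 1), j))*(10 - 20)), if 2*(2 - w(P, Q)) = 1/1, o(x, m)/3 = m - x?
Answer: 8987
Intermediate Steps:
o(x, m) = -3*x + 3*m (o(x, m) = 3*(m - x) = -3*x + 3*m)
w(P, Q) = 3/2 (w(P, Q) = 2 - ½/1 = 2 - ½*1 = 2 - ½ = 3/2)
-43*(-34 + (16 + w(o(-4, 1), j))*(10 - 20)) = -43*(-34 + (16 + 3/2)*(10 - 20)) = -43*(-34 + (35/2)*(-10)) = -43*(-34 - 175) = -43*(-209) = 8987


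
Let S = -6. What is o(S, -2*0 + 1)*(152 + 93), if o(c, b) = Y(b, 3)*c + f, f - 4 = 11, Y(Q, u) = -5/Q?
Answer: 11025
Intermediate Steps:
f = 15 (f = 4 + 11 = 15)
o(c, b) = 15 - 5*c/b (o(c, b) = (-5/b)*c + 15 = -5*c/b + 15 = 15 - 5*c/b)
o(S, -2*0 + 1)*(152 + 93) = (15 - 5*(-6)/(-2*0 + 1))*(152 + 93) = (15 - 5*(-6)/(0 + 1))*245 = (15 - 5*(-6)/1)*245 = (15 - 5*(-6)*1)*245 = (15 + 30)*245 = 45*245 = 11025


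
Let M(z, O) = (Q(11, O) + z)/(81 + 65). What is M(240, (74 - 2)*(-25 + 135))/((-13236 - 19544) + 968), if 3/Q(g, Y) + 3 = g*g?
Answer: -9441/182685712 ≈ -5.1679e-5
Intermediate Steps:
Q(g, Y) = 3/(-3 + g²) (Q(g, Y) = 3/(-3 + g*g) = 3/(-3 + g²))
M(z, O) = 3/17228 + z/146 (M(z, O) = (3/(-3 + 11²) + z)/(81 + 65) = (3/(-3 + 121) + z)/146 = (3/118 + z)*(1/146) = 3/17228 + z/146)
M(240, (74 - 2)*(-25 + 135))/((-13236 - 19544) + 968) = (3/17228 + (1/146)*240)/((-13236 - 19544) + 968) = (3/17228 + 120/73)/(-32780 + 968) = (28323/17228)/(-31812) = (28323/17228)*(-1/31812) = -9441/182685712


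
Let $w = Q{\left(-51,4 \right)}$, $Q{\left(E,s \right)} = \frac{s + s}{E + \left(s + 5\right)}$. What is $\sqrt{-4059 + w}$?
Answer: $\frac{i \sqrt{1790103}}{21} \approx 63.712 i$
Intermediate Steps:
$Q{\left(E,s \right)} = \frac{2 s}{5 + E + s}$ ($Q{\left(E,s \right)} = \frac{2 s}{E + \left(5 + s\right)} = \frac{2 s}{5 + E + s}$)
$w = - \frac{4}{21}$ ($w = 2 \cdot 4 \frac{1}{5 - 51 + 4} = 2 \cdot 4 \frac{1}{-42} = 2 \cdot 4 \left(- \frac{1}{42}\right) = - \frac{4}{21} \approx -0.19048$)
$\sqrt{-4059 + w} = \sqrt{-4059 - \frac{4}{21}} = \sqrt{- \frac{85243}{21}} = \frac{i \sqrt{1790103}}{21}$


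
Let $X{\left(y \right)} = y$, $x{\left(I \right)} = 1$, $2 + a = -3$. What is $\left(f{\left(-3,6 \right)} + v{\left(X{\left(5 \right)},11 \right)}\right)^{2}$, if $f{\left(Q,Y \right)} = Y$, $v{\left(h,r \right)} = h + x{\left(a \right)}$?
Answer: $144$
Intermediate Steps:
$a = -5$ ($a = -2 - 3 = -5$)
$v{\left(h,r \right)} = 1 + h$ ($v{\left(h,r \right)} = h + 1 = 1 + h$)
$\left(f{\left(-3,6 \right)} + v{\left(X{\left(5 \right)},11 \right)}\right)^{2} = \left(6 + \left(1 + 5\right)\right)^{2} = \left(6 + 6\right)^{2} = 12^{2} = 144$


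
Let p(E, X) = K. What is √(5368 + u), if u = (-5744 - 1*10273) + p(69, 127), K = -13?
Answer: I*√10662 ≈ 103.26*I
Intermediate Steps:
p(E, X) = -13
u = -16030 (u = (-5744 - 1*10273) - 13 = (-5744 - 10273) - 13 = -16017 - 13 = -16030)
√(5368 + u) = √(5368 - 16030) = √(-10662) = I*√10662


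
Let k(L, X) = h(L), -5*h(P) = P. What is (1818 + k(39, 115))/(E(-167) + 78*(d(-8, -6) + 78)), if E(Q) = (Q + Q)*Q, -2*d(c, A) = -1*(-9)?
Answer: 9051/307555 ≈ 0.029429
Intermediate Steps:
d(c, A) = -9/2 (d(c, A) = -(-1)*(-9)/2 = -½*9 = -9/2)
h(P) = -P/5
k(L, X) = -L/5
E(Q) = 2*Q² (E(Q) = (2*Q)*Q = 2*Q²)
(1818 + k(39, 115))/(E(-167) + 78*(d(-8, -6) + 78)) = (1818 - ⅕*39)/(2*(-167)² + 78*(-9/2 + 78)) = (1818 - 39/5)/(2*27889 + 78*(147/2)) = 9051/(5*(55778 + 5733)) = (9051/5)/61511 = (9051/5)*(1/61511) = 9051/307555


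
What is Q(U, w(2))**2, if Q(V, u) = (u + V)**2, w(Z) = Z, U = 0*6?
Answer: 16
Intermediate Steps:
U = 0
Q(V, u) = (V + u)**2
Q(U, w(2))**2 = ((0 + 2)**2)**2 = (2**2)**2 = 4**2 = 16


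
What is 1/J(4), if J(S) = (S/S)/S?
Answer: 4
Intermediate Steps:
J(S) = 1/S
1/J(4) = 1/(1/4) = 1/(¼) = 4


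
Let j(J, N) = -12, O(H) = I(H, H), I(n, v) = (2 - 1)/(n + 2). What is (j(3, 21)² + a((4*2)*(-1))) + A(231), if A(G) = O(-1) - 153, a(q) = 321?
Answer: 313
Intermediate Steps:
I(n, v) = 1/(2 + n)
O(H) = 1/(2 + H)
A(G) = -152 (A(G) = 1/(2 - 1) - 153 = 1/1 - 153 = 1 - 153 = -152)
(j(3, 21)² + a((4*2)*(-1))) + A(231) = ((-12)² + 321) - 152 = (144 + 321) - 152 = 465 - 152 = 313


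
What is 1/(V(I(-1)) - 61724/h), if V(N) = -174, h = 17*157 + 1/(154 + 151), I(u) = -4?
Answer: -407023/80234912 ≈ -0.0050729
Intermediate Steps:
h = 814046/305 (h = 2669 + 1/305 = 814046/305 ≈ 2669.0)
1/(V(I(-1)) - 61724/h) = 1/(-174 - 61724/814046/305) = 1/(-174 - 61724*305/814046) = 1/(-174 - 9412910/407023) = 1/(-80234912/407023) = -407023/80234912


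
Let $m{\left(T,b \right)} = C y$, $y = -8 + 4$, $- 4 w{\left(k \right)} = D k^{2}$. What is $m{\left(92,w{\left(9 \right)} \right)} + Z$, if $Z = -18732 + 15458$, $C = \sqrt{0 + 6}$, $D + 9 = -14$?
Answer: $-3274 - 4 \sqrt{6} \approx -3283.8$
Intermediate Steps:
$D = -23$ ($D = -9 - 14 = -23$)
$C = \sqrt{6} \approx 2.4495$
$Z = -3274$
$w{\left(k \right)} = \frac{23 k^{2}}{4}$ ($w{\left(k \right)} = - \frac{\left(-23\right) k^{2}}{4} = \frac{23 k^{2}}{4}$)
$y = -4$
$m{\left(T,b \right)} = - 4 \sqrt{6}$ ($m{\left(T,b \right)} = \sqrt{6} \left(-4\right) = - 4 \sqrt{6}$)
$m{\left(92,w{\left(9 \right)} \right)} + Z = - 4 \sqrt{6} - 3274 = -3274 - 4 \sqrt{6}$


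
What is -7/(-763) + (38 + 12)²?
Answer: 272501/109 ≈ 2500.0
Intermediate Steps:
-7/(-763) + (38 + 12)² = -7*(-1/763) + 50² = 1/109 + 2500 = 272501/109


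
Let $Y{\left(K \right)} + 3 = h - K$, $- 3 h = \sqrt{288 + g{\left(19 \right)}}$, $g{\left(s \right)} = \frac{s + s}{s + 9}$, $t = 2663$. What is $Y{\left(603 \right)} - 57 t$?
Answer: $-152397 - \frac{\sqrt{56714}}{42} \approx -1.524 \cdot 10^{5}$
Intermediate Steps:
$g{\left(s \right)} = \frac{2 s}{9 + s}$
$h = - \frac{\sqrt{56714}}{42}$ ($h = - \frac{\sqrt{288 + 2 \cdot 19 \frac{1}{9 + 19}}}{3} = - \frac{\sqrt{288 + 2 \cdot 19 \cdot \frac{1}{28}}}{3} = - \frac{\sqrt{288 + \frac{19}{14}}}{3} = - \frac{\sqrt{\frac{4051}{14}}}{3} = - \frac{\frac{1}{14} \sqrt{56714}}{3} = - \frac{\sqrt{56714}}{42} \approx -5.6702$)
$Y{\left(K \right)} = -3 - K - \frac{\sqrt{56714}}{42}$ ($Y{\left(K \right)} = -3 - \left(K + \frac{\sqrt{56714}}{42}\right) = -3 - K - \frac{\sqrt{56714}}{42}$)
$Y{\left(603 \right)} - 57 t = \left(-3 - 603 - \frac{\sqrt{56714}}{42}\right) - 57 \cdot 2663 = \left(-3 - 603 - \frac{\sqrt{56714}}{42}\right) - 151791 = \left(-606 - \frac{\sqrt{56714}}{42}\right) - 151791 = -152397 - \frac{\sqrt{56714}}{42}$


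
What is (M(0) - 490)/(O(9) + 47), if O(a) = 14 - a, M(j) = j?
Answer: -245/26 ≈ -9.4231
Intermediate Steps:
(M(0) - 490)/(O(9) + 47) = (0 - 490)/((14 - 1*9) + 47) = -490/((14 - 9) + 47) = -490/(5 + 47) = -490/52 = -490*1/52 = -245/26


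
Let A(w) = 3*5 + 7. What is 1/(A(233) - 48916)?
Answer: -1/48894 ≈ -2.0452e-5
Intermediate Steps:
A(w) = 22 (A(w) = 15 + 7 = 22)
1/(A(233) - 48916) = 1/(22 - 48916) = 1/(-48894) = -1/48894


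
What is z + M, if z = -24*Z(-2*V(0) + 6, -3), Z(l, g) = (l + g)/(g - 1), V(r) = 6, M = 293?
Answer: 239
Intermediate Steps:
Z(l, g) = (g + l)/(-1 + g)
z = -54 (z = -24*(-3 + (-2*6 + 6))/(-1 - 3) = -24*(-3 + (-12 + 6))/(-4) = -(-6)*(-3 - 6) = -(-6)*(-9) = -24*9/4 = -54)
z + M = -54 + 293 = 239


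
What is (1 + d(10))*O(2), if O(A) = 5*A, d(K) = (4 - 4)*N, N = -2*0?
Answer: 10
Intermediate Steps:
N = 0
d(K) = 0 (d(K) = (4 - 4)*0 = 0*0 = 0)
(1 + d(10))*O(2) = (1 + 0)*(5*2) = 1*10 = 10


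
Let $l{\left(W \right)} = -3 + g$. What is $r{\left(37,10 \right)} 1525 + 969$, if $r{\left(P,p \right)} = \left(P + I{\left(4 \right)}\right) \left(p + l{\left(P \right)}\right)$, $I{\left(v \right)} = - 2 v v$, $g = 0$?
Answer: $54344$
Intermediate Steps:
$l{\left(W \right)} = -3$ ($l{\left(W \right)} = -3 + 0 = -3$)
$I{\left(v \right)} = - 2 v^{2}$
$r{\left(P,p \right)} = \left(-32 + P\right) \left(-3 + p\right)$ ($r{\left(P,p \right)} = \left(P - 2 \cdot 4^{2}\right) \left(p - 3\right) = \left(P - 32\right) \left(-3 + p\right) = \left(-32 + P\right) \left(-3 + p\right)$)
$r{\left(37,10 \right)} 1525 + 969 = \left(96 - 320 - 111 + 37 \cdot 10\right) 1525 + 969 = \left(96 - 320 - 111 + 370\right) 1525 + 969 = 35 \cdot 1525 + 969 = 53375 + 969 = 54344$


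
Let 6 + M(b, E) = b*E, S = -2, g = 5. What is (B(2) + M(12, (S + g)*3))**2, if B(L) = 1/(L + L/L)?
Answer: 94249/9 ≈ 10472.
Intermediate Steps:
M(b, E) = -6 + E*b (M(b, E) = -6 + b*E = -6 + E*b)
B(L) = 1/(1 + L) (B(L) = 1/(L + 1) = 1/(1 + L))
(B(2) + M(12, (S + g)*3))**2 = (1/(1 + 2) + (-6 + ((-2 + 5)*3)*12))**2 = (1/3 + (-6 + (3*3)*12))**2 = (1/3 + (-6 + 9*12))**2 = (1/3 + (-6 + 108))**2 = (1/3 + 102)**2 = (307/3)**2 = 94249/9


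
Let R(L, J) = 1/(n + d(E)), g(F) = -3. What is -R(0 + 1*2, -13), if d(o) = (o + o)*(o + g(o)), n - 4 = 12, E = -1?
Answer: -1/24 ≈ -0.041667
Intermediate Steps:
n = 16 (n = 4 + 12 = 16)
d(o) = 2*o*(-3 + o) (d(o) = (o + o)*(o - 3) = (2*o)*(-3 + o) = 2*o*(-3 + o))
R(L, J) = 1/24 (R(L, J) = 1/(16 + 2*(-1)*(-3 - 1)) = 1/(16 + 2*(-1)*(-4)) = 1/(16 + 8) = 1/24)
-R(0 + 1*2, -13) = -1*1/24 = -1/24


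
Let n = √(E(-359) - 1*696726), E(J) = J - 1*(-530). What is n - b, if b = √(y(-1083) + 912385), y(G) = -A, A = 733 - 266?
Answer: -√911918 + 3*I*√77395 ≈ -954.94 + 834.6*I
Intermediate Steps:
E(J) = 530 + J (E(J) = J + 530 = 530 + J)
A = 467
y(G) = -467 (y(G) = -1*467 = -467)
n = 3*I*√77395 (n = √((530 - 359) - 1*696726) = √(171 - 696726) = √(-696555) = 3*I*√77395 ≈ 834.6*I)
b = √911918 (b = √(-467 + 912385) = √911918 ≈ 954.94)
n - b = 3*I*√77395 - √911918 = -√911918 + 3*I*√77395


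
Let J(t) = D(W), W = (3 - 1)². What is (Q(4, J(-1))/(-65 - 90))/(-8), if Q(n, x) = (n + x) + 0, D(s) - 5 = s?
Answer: 13/1240 ≈ 0.010484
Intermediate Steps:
W = 4 (W = 2² = 4)
D(s) = 5 + s
J(t) = 9 (J(t) = 5 + 4 = 9)
Q(n, x) = n + x
(Q(4, J(-1))/(-65 - 90))/(-8) = ((4 + 9)/(-65 - 90))/(-8) = (13/(-155))*(-⅛) = (13*(-1/155))*(-⅛) = -13/155*(-⅛) = 13/1240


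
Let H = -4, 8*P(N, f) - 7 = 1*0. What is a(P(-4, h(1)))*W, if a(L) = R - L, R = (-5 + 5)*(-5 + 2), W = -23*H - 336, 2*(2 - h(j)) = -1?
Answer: 427/2 ≈ 213.50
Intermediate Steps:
h(j) = 5/2 (h(j) = 2 - ½*(-1) = 2 + ½ = 5/2)
P(N, f) = 7/8 (P(N, f) = 7/8 + (1*0)/8 = 7/8 + (⅛)*0 = 7/8 + 0 = 7/8)
W = -244 (W = -23*(-4) - 336 = 92 - 336 = -244)
R = 0 (R = 0*(-3) = 0)
a(L) = -L (a(L) = 0 - L = -L)
a(P(-4, h(1)))*W = -1*7/8*(-244) = -7/8*(-244) = 427/2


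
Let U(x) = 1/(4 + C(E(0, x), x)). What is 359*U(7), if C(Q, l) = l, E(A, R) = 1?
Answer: 359/11 ≈ 32.636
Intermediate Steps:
U(x) = 1/(4 + x)
359*U(7) = 359/(4 + 7) = 359/11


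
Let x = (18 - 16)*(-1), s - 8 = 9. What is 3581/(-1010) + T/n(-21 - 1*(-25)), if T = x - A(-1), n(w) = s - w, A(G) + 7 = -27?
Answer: -14233/13130 ≈ -1.0840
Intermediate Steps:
s = 17 (s = 8 + 9 = 17)
A(G) = -34 (A(G) = -7 - 27 = -34)
x = -2 (x = 2*(-1) = -2)
n(w) = 17 - w
T = 32 (T = -2 - 1*(-34) = -2 + 34 = 32)
3581/(-1010) + T/n(-21 - 1*(-25)) = 3581/(-1010) + 32/(17 - (-21 - 1*(-25))) = 3581*(-1/1010) + 32/(17 - (-21 + 25)) = -3581/1010 + 32/(17 - 1*4) = -3581/1010 + 32/(17 - 4) = -3581/1010 + 32/13 = -14233/13130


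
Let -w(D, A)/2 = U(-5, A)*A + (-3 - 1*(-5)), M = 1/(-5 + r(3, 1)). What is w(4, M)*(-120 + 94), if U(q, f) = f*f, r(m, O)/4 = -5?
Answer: 1624948/15625 ≈ 104.00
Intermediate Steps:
r(m, O) = -20 (r(m, O) = 4*(-5) = -20)
U(q, f) = f²
M = -1/25 (M = 1/(-5 - 20) = 1/(-25) = -1/25 ≈ -0.040000)
w(D, A) = -4 - 2*A³ (w(D, A) = -2*(A²*A + (-3 - 1*(-5))) = -2*(A³ + (-3 + 5)) = -2*(A³ + 2) = -2*(2 + A³) = -4 - 2*A³)
w(4, M)*(-120 + 94) = (-4 - 2*(-1/25)³)*(-120 + 94) = (-4 - 2*(-1/15625))*(-26) = (-4 + 2/15625)*(-26) = -62498/15625*(-26) = 1624948/15625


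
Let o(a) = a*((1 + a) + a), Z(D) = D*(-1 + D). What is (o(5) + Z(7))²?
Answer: 9409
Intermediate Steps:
o(a) = a*(1 + 2*a)
(o(5) + Z(7))² = (5*(1 + 2*5) + 7*(-1 + 7))² = (5*(1 + 10) + 7*6)² = (5*11 + 42)² = (55 + 42)² = 97² = 9409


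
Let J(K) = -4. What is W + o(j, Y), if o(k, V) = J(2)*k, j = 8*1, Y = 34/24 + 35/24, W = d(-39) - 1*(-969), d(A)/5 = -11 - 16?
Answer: 802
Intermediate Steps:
d(A) = -135 (d(A) = 5*(-11 - 16) = 5*(-27) = -135)
W = 834 (W = -135 - 1*(-969) = -135 + 969 = 834)
Y = 23/8 (Y = 34*(1/24) + 35*(1/24) = 17/12 + 35/24 = 23/8 ≈ 2.8750)
j = 8
o(k, V) = -4*k
W + o(j, Y) = 834 - 4*8 = 834 - 32 = 802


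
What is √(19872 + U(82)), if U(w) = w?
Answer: √19954 ≈ 141.26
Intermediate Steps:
√(19872 + U(82)) = √(19872 + 82) = √19954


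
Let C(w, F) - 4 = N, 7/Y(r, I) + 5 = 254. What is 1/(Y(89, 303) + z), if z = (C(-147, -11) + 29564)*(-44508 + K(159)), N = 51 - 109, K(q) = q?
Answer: -249/325876008503 ≈ -7.6409e-10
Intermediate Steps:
Y(r, I) = 7/249 (Y(r, I) = 7/(-5 + 254) = 7/249)
N = -58
C(w, F) = -54 (C(w, F) = 4 - 58 = -54)
z = -1308738990 (z = (-54 + 29564)*(-44508 + 159) = 29510*(-44349) = -1308738990)
1/(Y(89, 303) + z) = 1/(7/249 - 1308738990) = 1/(-325876008503/249) = -249/325876008503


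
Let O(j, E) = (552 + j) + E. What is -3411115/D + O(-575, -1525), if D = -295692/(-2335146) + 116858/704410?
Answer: -66805816359822611/5728201107 ≈ -1.1663e+7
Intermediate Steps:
O(j, E) = 552 + E + j
D = 5728201107/19582145165 (D = -295692*(-1/2335146) + 116858*(1/704410) = 49282/389191 + 8347/50315 = 5728201107/19582145165 ≈ 0.29252)
-3411115/D + O(-575, -1525) = -3411115/5728201107/19582145165 + (552 - 1525 - 575) = -3411115*19582145165/5728201107 - 1548 = -66796949104508975/5728201107 - 1548 = -66805816359822611/5728201107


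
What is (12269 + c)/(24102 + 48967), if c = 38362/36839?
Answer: 452016053/2691788891 ≈ 0.16792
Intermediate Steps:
c = 38362/36839 (c = 38362*(1/36839) = 38362/36839 ≈ 1.0413)
(12269 + c)/(24102 + 48967) = (12269 + 38362/36839)/(24102 + 48967) = (452016053/36839)/73069 = (452016053/36839)*(1/73069) = 452016053/2691788891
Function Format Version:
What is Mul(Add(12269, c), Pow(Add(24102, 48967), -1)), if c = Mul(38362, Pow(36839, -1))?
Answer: Rational(452016053, 2691788891) ≈ 0.16792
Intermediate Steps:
c = Rational(38362, 36839) (c = Mul(38362, Rational(1, 36839)) = Rational(38362, 36839) ≈ 1.0413)
Mul(Add(12269, c), Pow(Add(24102, 48967), -1)) = Mul(Add(12269, Rational(38362, 36839)), Pow(Add(24102, 48967), -1)) = Mul(Rational(452016053, 36839), Pow(73069, -1)) = Mul(Rational(452016053, 36839), Rational(1, 73069)) = Rational(452016053, 2691788891)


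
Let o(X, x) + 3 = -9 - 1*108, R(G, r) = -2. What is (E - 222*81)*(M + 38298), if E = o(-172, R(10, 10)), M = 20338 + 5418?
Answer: -1159505508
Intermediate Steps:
M = 25756
o(X, x) = -120 (o(X, x) = -3 + (-9 - 1*108) = -3 + (-9 - 108) = -3 - 117 = -120)
E = -120
(E - 222*81)*(M + 38298) = (-120 - 222*81)*(25756 + 38298) = (-120 - 17982)*64054 = -18102*64054 = -1159505508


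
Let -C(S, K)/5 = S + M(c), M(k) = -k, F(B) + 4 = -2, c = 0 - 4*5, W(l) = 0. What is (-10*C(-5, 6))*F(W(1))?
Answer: -4500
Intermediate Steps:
c = -20 (c = 0 - 20 = -20)
F(B) = -6 (F(B) = -4 - 2 = -6)
C(S, K) = -100 - 5*S (C(S, K) = -5*(S - 1*(-20)) = -5*(S + 20) = -5*(20 + S) = -100 - 5*S)
(-10*C(-5, 6))*F(W(1)) = -10*(-100 - 5*(-5))*(-6) = -10*(-100 + 25)*(-6) = -10*(-75)*(-6) = 750*(-6) = -4500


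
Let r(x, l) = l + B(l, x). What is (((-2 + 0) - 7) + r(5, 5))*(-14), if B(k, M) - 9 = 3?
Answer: -112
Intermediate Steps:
B(k, M) = 12 (B(k, M) = 9 + 3 = 12)
r(x, l) = 12 + l (r(x, l) = l + 12 = 12 + l)
(((-2 + 0) - 7) + r(5, 5))*(-14) = (((-2 + 0) - 7) + (12 + 5))*(-14) = ((-2 - 7) + 17)*(-14) = (-9 + 17)*(-14) = 8*(-14) = -112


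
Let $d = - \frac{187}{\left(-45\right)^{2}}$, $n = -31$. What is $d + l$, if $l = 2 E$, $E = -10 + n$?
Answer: $- \frac{166237}{2025} \approx -82.092$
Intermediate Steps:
$E = -41$ ($E = -10 - 31 = -41$)
$l = -82$ ($l = 2 \left(-41\right) = -82$)
$d = - \frac{187}{2025} \approx -0.092346$
$d + l = - \frac{187}{2025} - 82 = - \frac{166237}{2025}$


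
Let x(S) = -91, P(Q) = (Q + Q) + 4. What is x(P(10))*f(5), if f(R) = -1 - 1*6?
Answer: 637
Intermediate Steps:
P(Q) = 4 + 2*Q (P(Q) = 2*Q + 4 = 4 + 2*Q)
f(R) = -7 (f(R) = -1 - 6 = -7)
x(P(10))*f(5) = -91*(-7) = 637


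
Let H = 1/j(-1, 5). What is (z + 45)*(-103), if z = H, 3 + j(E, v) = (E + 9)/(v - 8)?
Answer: -78486/17 ≈ -4616.8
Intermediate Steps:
j(E, v) = -3 + (9 + E)/(-8 + v) (j(E, v) = -3 + (E + 9)/(v - 8) = -3 + (9 + E)/(-8 + v))
H = -3/17 (H = 1/((33 - 1 - 3*5)/(-8 + 5)) = 1/((33 - 1 - 15)/(-3)) = 1/(-⅓*17) = 1/(-17/3) = -3/17 ≈ -0.17647)
z = -3/17 ≈ -0.17647
(z + 45)*(-103) = (-3/17 + 45)*(-103) = (762/17)*(-103) = -78486/17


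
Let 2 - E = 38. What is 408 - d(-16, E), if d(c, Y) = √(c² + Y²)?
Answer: 408 - 4*√97 ≈ 368.60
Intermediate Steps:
E = -36 (E = 2 - 1*38 = 2 - 38 = -36)
d(c, Y) = √(Y² + c²)
408 - d(-16, E) = 408 - √((-36)² + (-16)²) = 408 - √(1296 + 256) = 408 - √1552 = 408 - 4*√97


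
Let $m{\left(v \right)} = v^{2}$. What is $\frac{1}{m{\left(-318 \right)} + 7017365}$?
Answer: $\frac{1}{7118489} \approx 1.4048 \cdot 10^{-7}$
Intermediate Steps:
$\frac{1}{m{\left(-318 \right)} + 7017365} = \frac{1}{\left(-318\right)^{2} + 7017365} = \frac{1}{101124 + 7017365} = \frac{1}{7118489}$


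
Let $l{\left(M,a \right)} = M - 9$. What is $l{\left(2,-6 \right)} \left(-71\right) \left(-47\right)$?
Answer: $-23359$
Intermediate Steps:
$l{\left(M,a \right)} = -9 + M$
$l{\left(2,-6 \right)} \left(-71\right) \left(-47\right) = \left(-9 + 2\right) \left(-71\right) \left(-47\right) = \left(-7\right) \left(-71\right) \left(-47\right) = 497 \left(-47\right) = -23359$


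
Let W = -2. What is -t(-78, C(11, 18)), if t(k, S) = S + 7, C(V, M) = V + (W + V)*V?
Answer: -117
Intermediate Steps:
C(V, M) = V + V*(-2 + V) (C(V, M) = V + (-2 + V)*V = V + V*(-2 + V))
t(k, S) = 7 + S
-t(-78, C(11, 18)) = -(7 + 11*(-1 + 11)) = -(7 + 11*10) = -(7 + 110) = -1*117 = -117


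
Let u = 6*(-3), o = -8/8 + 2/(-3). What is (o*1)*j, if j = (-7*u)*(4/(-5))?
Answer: 168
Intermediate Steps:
o = -5/3 (o = -8*⅛ + 2*(-⅓) = -1 - ⅔ = -5/3 ≈ -1.6667)
u = -18
j = -504/5 (j = (-7*(-18))*(4/(-5)) = 126*(4*(-⅕)) = 126*(-⅘) = -504/5 ≈ -100.80)
(o*1)*j = -5/3*1*(-504/5) = -5/3*(-504/5) = 168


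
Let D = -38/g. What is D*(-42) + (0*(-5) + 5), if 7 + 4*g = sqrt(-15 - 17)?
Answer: (-6349*I + 20*sqrt(2))/(4*sqrt(2) + 7*I) ≈ -546.7 - 445.84*I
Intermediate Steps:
g = -7/4 + I*sqrt(2) (g = -7/4 + sqrt(-15 - 17)/4 = -7/4 + sqrt(-32)/4 = -7/4 + (4*I*sqrt(2))/4 = -7/4 + I*sqrt(2) ≈ -1.75 + 1.4142*I)
D = -38/(-7/4 + I*sqrt(2)) ≈ 13.136 + 10.615*I
D*(-42) + (0*(-5) + 5) = (1064/81 + 608*I*sqrt(2)/81)*(-42) + (0*(-5) + 5) = (-14896/27 - 8512*I*sqrt(2)/27) + (0 + 5) = (-14896/27 - 8512*I*sqrt(2)/27) + 5 = -14761/27 - 8512*I*sqrt(2)/27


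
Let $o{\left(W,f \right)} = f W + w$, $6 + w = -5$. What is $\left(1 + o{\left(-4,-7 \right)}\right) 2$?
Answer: $36$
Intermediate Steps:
$w = -11$ ($w = -6 - 5 = -11$)
$o{\left(W,f \right)} = -11 + W f$ ($o{\left(W,f \right)} = f W - 11 = W f - 11 = -11 + W f$)
$\left(1 + o{\left(-4,-7 \right)}\right) 2 = \left(1 - -17\right) 2 = \left(1 + \left(-11 + 28\right)\right) 2 = \left(1 + 17\right) 2 = 18 \cdot 2 = 36$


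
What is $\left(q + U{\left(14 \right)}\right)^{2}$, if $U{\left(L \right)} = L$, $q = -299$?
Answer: $81225$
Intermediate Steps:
$\left(q + U{\left(14 \right)}\right)^{2} = \left(-299 + 14\right)^{2} = \left(-285\right)^{2} = 81225$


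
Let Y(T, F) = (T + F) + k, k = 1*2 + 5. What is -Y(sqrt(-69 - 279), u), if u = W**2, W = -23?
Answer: -536 - 2*I*sqrt(87) ≈ -536.0 - 18.655*I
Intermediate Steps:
k = 7 (k = 2 + 5 = 7)
u = 529 (u = (-23)**2 = 529)
Y(T, F) = 7 + F + T (Y(T, F) = (T + F) + 7 = (F + T) + 7 = 7 + F + T)
-Y(sqrt(-69 - 279), u) = -(7 + 529 + sqrt(-69 - 279)) = -(7 + 529 + sqrt(-348)) = -(7 + 529 + 2*I*sqrt(87)) = -(536 + 2*I*sqrt(87)) = -536 - 2*I*sqrt(87)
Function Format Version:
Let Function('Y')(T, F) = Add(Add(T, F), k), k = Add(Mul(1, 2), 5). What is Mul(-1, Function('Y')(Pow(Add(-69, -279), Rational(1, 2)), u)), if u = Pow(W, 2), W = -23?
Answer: Add(-536, Mul(-2, I, Pow(87, Rational(1, 2)))) ≈ Add(-536.00, Mul(-18.655, I))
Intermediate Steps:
k = 7 (k = Add(2, 5) = 7)
u = 529 (u = Pow(-23, 2) = 529)
Function('Y')(T, F) = Add(7, F, T) (Function('Y')(T, F) = Add(Add(T, F), 7) = Add(Add(F, T), 7) = Add(7, F, T))
Mul(-1, Function('Y')(Pow(Add(-69, -279), Rational(1, 2)), u)) = Mul(-1, Add(7, 529, Pow(Add(-69, -279), Rational(1, 2)))) = Mul(-1, Add(7, 529, Pow(-348, Rational(1, 2)))) = Mul(-1, Add(7, 529, Mul(2, I, Pow(87, Rational(1, 2))))) = Mul(-1, Add(536, Mul(2, I, Pow(87, Rational(1, 2))))) = Add(-536, Mul(-2, I, Pow(87, Rational(1, 2))))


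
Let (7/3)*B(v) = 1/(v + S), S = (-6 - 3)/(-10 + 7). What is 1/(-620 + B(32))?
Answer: -245/151897 ≈ -0.0016129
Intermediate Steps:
S = 3 (S = -9/(-3) = -9*(-⅓) = 3)
B(v) = 3/(7*(3 + v)) (B(v) = 3/(7*(v + 3)) = 3/(7*(3 + v)))
1/(-620 + B(32)) = 1/(-620 + 3/(7*(3 + 32))) = 1/(-620 + (3/7)/35) = 1/(-620 + (3/7)*(1/35)) = 1/(-620 + 3/245) = 1/(-151897/245) = -245/151897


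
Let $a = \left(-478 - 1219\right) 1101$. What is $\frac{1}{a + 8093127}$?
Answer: $\frac{1}{6224730} \approx 1.6065 \cdot 10^{-7}$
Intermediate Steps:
$a = -1868397$ ($a = \left(-1697\right) 1101 = -1868397$)
$\frac{1}{a + 8093127} = \frac{1}{-1868397 + 8093127} = \frac{1}{6224730}$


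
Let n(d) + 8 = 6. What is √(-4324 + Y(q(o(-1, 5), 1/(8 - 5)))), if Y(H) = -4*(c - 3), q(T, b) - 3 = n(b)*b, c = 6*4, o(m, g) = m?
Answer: 2*I*√1102 ≈ 66.393*I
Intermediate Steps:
n(d) = -2 (n(d) = -8 + 6 = -2)
c = 24
q(T, b) = 3 - 2*b
Y(H) = -84 (Y(H) = -4*(24 - 3) = -4*21 = -84)
√(-4324 + Y(q(o(-1, 5), 1/(8 - 5)))) = √(-4324 - 84) = √(-4408) = 2*I*√1102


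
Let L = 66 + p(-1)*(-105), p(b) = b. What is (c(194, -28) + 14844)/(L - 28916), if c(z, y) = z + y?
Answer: -3002/5749 ≈ -0.52218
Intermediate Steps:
c(z, y) = y + z
L = 171 (L = 66 - 1*(-105) = 66 + 105 = 171)
(c(194, -28) + 14844)/(L - 28916) = ((-28 + 194) + 14844)/(171 - 28916) = (166 + 14844)/(-28745) = 15010*(-1/28745) = -3002/5749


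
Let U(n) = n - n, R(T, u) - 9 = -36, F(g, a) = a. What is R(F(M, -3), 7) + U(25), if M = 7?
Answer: -27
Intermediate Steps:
R(T, u) = -27 (R(T, u) = 9 - 36 = -27)
U(n) = 0
R(F(M, -3), 7) + U(25) = -27 + 0 = -27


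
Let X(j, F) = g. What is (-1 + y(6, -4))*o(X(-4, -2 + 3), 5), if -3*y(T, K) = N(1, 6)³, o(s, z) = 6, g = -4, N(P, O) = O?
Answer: -438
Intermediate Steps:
X(j, F) = -4
y(T, K) = -72 (y(T, K) = -⅓*6³ = -⅓*216 = -72)
(-1 + y(6, -4))*o(X(-4, -2 + 3), 5) = (-1 - 72)*6 = -73*6 = -438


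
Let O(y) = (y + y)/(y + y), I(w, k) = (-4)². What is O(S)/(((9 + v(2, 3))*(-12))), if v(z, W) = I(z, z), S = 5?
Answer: -1/300 ≈ -0.0033333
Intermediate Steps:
I(w, k) = 16
v(z, W) = 16
O(y) = 1 (O(y) = (2*y)/((2*y)) = (2*y)*(1/(2*y)) = 1)
O(S)/(((9 + v(2, 3))*(-12))) = 1/((9 + 16)*(-12)) = 1/(25*(-12)) = 1/(-300) = 1*(-1/300) = -1/300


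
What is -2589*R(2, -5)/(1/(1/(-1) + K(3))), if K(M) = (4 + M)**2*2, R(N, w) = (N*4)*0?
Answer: 0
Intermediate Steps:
R(N, w) = 0 (R(N, w) = (4*N)*0 = 0)
K(M) = 2*(4 + M)**2
-2589*R(2, -5)/(1/(1/(-1) + K(3))) = -0/(1/(1/(-1) + 2*(4 + 3)**2)) = -0/(1/(1*(-1) + 2*7**2)) = -0/(1/(-1 + 2*49)) = -0/(1/(-1 + 98)) = -0/(1/97) = -0/1/97 = -0*97 = -2589*0 = 0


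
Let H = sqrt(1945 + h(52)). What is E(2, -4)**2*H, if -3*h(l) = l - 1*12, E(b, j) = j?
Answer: 16*sqrt(17385)/3 ≈ 703.21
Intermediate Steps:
h(l) = 4 - l/3 (h(l) = -(l - 1*12)/3 = -(l - 12)/3 = -(-12 + l)/3 = 4 - l/3)
H = sqrt(17385)/3 (H = sqrt(1945 + (4 - 1/3*52)) = sqrt(1945 + (4 - 52/3)) = sqrt(1945 - 40/3) = sqrt(5795/3) = sqrt(17385)/3 ≈ 43.951)
E(2, -4)**2*H = (-4)**2*(sqrt(17385)/3) = 16*(sqrt(17385)/3) = 16*sqrt(17385)/3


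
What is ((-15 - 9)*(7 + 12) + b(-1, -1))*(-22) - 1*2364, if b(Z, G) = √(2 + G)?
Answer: 7646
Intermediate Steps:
((-15 - 9)*(7 + 12) + b(-1, -1))*(-22) - 1*2364 = ((-15 - 9)*(7 + 12) + √(2 - 1))*(-22) - 1*2364 = (-24*19 + √1)*(-22) - 2364 = (-456 + 1)*(-22) - 2364 = -455*(-22) - 2364 = 10010 - 2364 = 7646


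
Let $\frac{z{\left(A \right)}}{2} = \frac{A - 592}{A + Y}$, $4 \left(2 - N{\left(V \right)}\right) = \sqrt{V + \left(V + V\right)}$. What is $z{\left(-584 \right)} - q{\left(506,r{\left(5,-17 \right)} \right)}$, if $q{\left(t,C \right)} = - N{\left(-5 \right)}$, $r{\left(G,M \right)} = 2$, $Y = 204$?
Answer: $\frac{778}{95} - \frac{i \sqrt{15}}{4} \approx 8.1895 - 0.96825 i$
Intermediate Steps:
$N{\left(V \right)} = 2 - \frac{\sqrt{3} \sqrt{V}}{4}$ ($N{\left(V \right)} = 2 - \frac{\sqrt{V + \left(V + V\right)}}{4} = 2 - \frac{\sqrt{V + 2 V}}{4} = 2 - \frac{\sqrt{3 V}}{4} = 2 - \frac{\sqrt{3} \sqrt{V}}{4}$)
$z{\left(A \right)} = \frac{2 \left(-592 + A\right)}{204 + A}$ ($z{\left(A \right)} = 2 \frac{A - 592}{A + 204} = 2 \frac{-592 + A}{204 + A} = \frac{2 \left(-592 + A\right)}{204 + A}$)
$q{\left(t,C \right)} = -2 + \frac{i \sqrt{15}}{4}$ ($q{\left(t,C \right)} = - (2 - \frac{\sqrt{3} \sqrt{-5}}{4}) = - (2 - \frac{\sqrt{3} i \sqrt{5}}{4}) = - (2 - \frac{i \sqrt{15}}{4}) = -2 + \frac{i \sqrt{15}}{4}$)
$z{\left(-584 \right)} - q{\left(506,r{\left(5,-17 \right)} \right)} = \frac{2 \left(-592 - 584\right)}{204 - 584} - \left(-2 + \frac{i \sqrt{15}}{4}\right) = 2 \frac{1}{-380} \left(-1176\right) + \left(2 - \frac{i \sqrt{15}}{4}\right) = 2 \left(- \frac{1}{380}\right) \left(-1176\right) + \left(2 - \frac{i \sqrt{15}}{4}\right) = \frac{588}{95} + \left(2 - \frac{i \sqrt{15}}{4}\right) = \frac{778}{95} - \frac{i \sqrt{15}}{4}$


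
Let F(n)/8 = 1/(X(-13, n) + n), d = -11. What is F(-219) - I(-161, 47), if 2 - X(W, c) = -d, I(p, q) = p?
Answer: 9175/57 ≈ 160.96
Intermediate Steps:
X(W, c) = -9 (X(W, c) = 2 - (-1)*(-11) = 2 - 1*11 = 2 - 11 = -9)
F(n) = 8/(-9 + n)
F(-219) - I(-161, 47) = 8/(-9 - 219) - 1*(-161) = 8/(-228) + 161 = 8*(-1/228) + 161 = -2/57 + 161 = 9175/57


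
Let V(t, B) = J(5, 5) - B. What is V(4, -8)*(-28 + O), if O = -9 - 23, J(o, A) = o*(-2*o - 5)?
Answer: 4020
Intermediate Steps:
J(o, A) = o*(-5 - 2*o)
V(t, B) = -75 - B (V(t, B) = -1*5*(5 + 2*5) - B = -1*5*(5 + 10) - B = -1*5*15 - B = -75 - B)
O = -32
V(4, -8)*(-28 + O) = (-75 - 1*(-8))*(-28 - 32) = (-75 + 8)*(-60) = -67*(-60) = 4020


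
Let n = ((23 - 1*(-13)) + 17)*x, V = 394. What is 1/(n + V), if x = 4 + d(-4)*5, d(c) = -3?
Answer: -1/189 ≈ -0.0052910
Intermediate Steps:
x = -11 (x = 4 - 3*5 = 4 - 15 = -11)
n = -583 (n = ((23 - 1*(-13)) + 17)*(-11) = ((23 + 13) + 17)*(-11) = (36 + 17)*(-11) = 53*(-11) = -583)
1/(n + V) = 1/(-583 + 394) = 1/(-189) = -1/189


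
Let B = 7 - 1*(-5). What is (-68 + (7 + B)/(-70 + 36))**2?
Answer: 5433561/1156 ≈ 4700.3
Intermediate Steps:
B = 12 (B = 7 + 5 = 12)
(-68 + (7 + B)/(-70 + 36))**2 = (-68 + (7 + 12)/(-70 + 36))**2 = (-68 + 19/(-34))**2 = (-68 + 19*(-1/34))**2 = (-68 - 19/34)**2 = (-2331/34)**2 = 5433561/1156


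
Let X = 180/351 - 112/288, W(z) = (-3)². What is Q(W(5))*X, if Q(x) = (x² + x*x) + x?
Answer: 551/26 ≈ 21.192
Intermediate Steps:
W(z) = 9
Q(x) = x + 2*x² (Q(x) = (x² + x²) + x = 2*x² + x = x + 2*x²)
X = 29/234 (X = 180*(1/351) - 112*1/288 = 20/39 - 7/18 = 29/234 ≈ 0.12393)
Q(W(5))*X = (9*(1 + 2*9))*(29/234) = (9*(1 + 18))*(29/234) = (9*19)*(29/234) = 171*(29/234) = 551/26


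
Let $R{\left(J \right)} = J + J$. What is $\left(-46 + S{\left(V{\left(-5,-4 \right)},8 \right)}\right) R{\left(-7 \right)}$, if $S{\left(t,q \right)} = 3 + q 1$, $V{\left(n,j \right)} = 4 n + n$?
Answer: $490$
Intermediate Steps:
$R{\left(J \right)} = 2 J$
$V{\left(n,j \right)} = 5 n$
$S{\left(t,q \right)} = 3 + q$
$\left(-46 + S{\left(V{\left(-5,-4 \right)},8 \right)}\right) R{\left(-7 \right)} = \left(-46 + \left(3 + 8\right)\right) 2 \left(-7\right) = \left(-46 + 11\right) \left(-14\right) = \left(-35\right) \left(-14\right) = 490$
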